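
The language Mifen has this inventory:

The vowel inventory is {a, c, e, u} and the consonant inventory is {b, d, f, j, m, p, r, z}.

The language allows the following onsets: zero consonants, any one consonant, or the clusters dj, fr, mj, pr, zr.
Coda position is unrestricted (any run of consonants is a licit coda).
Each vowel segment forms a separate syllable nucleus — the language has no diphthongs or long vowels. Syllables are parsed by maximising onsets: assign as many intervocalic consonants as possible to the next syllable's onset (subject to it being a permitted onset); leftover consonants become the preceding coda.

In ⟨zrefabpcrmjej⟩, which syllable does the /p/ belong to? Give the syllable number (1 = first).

Vowels present: e, a, c, e; each is a nucleus, giving 4 syllables.
/e…a/ gap (V1→V2): /f/ is a single consonant, so it becomes the next onset.
/a…c/ gap (V2→V3): /bp/; trying suffixes from longest down, /p/ is the first permitted one, so coda /b/ | onset /p/.
/c…e/ gap (V3→V4): cluster /rmj/ — the longest permitted-onset suffix is /mj/; onset = /mj/, preceding coda = /r/.
Putting it together: zre.fab.pcr.mjej.
The /p/ is in the onset of syllable 3 (/pcr/).

3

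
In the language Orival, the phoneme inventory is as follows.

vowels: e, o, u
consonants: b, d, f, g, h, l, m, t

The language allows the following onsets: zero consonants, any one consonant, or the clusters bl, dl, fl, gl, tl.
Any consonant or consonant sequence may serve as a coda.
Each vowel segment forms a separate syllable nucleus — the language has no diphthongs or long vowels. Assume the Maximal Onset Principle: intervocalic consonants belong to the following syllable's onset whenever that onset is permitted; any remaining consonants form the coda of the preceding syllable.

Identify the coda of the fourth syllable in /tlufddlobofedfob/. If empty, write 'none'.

Nuclei (vowels): u, o, o, e, o → 5 syllables.
σ1/σ2 boundary: /fddl/ — longest licit onset from the right is /dl/, leaving /fd/ as coda.
σ2/σ3 boundary: /b/ is a single consonant, so it becomes the next onset.
σ3/σ4 boundary: /f/ → onset of the next syllable (single consonants are always licit onsets).
σ4/σ5 boundary: /df/; trying suffixes from longest down, /f/ is the first permitted one, so coda /d/ | onset /f/.
So the parse is tlufd.dlo.bo.fed.fob.
Syllable 4 is /fed/: onset /f/, nucleus /e/, coda /d/.

d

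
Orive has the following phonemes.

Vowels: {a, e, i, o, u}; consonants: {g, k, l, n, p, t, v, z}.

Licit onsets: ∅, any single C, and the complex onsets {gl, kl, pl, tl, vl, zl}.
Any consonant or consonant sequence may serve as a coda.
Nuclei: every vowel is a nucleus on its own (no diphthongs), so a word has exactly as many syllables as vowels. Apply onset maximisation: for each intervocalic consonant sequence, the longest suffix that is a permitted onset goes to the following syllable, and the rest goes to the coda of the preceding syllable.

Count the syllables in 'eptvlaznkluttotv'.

4

Vowels present: e, a, u, o; each is a nucleus, giving 4 syllables.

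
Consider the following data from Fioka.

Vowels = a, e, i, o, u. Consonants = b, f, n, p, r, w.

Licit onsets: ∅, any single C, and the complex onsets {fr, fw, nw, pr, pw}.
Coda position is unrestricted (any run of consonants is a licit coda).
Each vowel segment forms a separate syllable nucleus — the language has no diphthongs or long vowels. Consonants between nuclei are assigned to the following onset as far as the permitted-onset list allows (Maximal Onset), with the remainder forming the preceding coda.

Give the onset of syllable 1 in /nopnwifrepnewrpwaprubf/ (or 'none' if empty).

n

The vowels are o, i, e, e, a, u — 6 nuclei, so 6 syllables.
Between /o/ (V1) and /i/ (V2): /pnw/ — longest licit onset from the right is /nw/, leaving /p/ as coda.
Between /i/ (V2) and /e/ (V3): cluster /fr/ — /fr/ is itself a permitted onset, so the whole cluster goes right; preceding coda = ∅.
Between /e/ (V3) and /e/ (V4): /pn/ splits as /p/ + /n/ (/n/ is the longest suffix that is a licit onset).
Between /e/ (V4) and /a/ (V5): /wrpw/ splits as /wr/ + /pw/ (/pw/ is the longest suffix that is a licit onset).
Between /a/ (V5) and /u/ (V6): /pr/ is a licit onset in full, so it all attaches to the next syllable.
Result: nop.nwi.frep.newr.pwa.prubf.
Syllable 1 is /nop/: onset /n/, nucleus /o/, coda /p/.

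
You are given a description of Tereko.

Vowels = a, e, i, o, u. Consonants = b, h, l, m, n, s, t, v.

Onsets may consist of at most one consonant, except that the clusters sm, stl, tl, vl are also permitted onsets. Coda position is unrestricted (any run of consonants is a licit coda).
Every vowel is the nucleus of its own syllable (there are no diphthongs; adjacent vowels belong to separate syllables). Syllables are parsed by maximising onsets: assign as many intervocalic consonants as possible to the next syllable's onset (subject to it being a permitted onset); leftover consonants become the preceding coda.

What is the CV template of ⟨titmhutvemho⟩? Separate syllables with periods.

CVCC.CVC.CVC.CV

Vowels present: i, u, e, o; each is a nucleus, giving 4 syllables.
/i…u/ gap (V1→V2): /tmh/ — longest licit onset from the right is /h/, leaving /tm/ as coda.
/u…e/ gap (V2→V3): /tv/ — longest licit onset from the right is /v/, leaving /t/ as coda.
/e…o/ gap (V3→V4): /mh/ — longest licit onset from the right is /h/, leaving /m/ as coda.
Syllabification: titm.hut.vem.ho.
Mapping each syllable to C/V: /titm/ → CVCC, /hut/ → CVC, /vem/ → CVC, /ho/ → CV.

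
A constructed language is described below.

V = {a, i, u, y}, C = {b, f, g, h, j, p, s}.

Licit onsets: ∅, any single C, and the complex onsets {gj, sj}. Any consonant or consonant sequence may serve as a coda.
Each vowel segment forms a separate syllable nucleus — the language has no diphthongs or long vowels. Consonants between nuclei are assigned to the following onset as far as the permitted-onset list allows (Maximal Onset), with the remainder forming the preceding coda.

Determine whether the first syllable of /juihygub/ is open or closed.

open

Vowels present: u, i, y, u; each is a nucleus, giving 4 syllables.
/u…i/ gap (V1→V2): no consonants, so the boundary falls immediately after /u/.
/i…y/ gap (V2→V3): just /h/ — single C goes to the following onset.
/y…u/ gap (V3→V4): just /g/ — single C goes to the following onset.
Result: ju.i.hy.gub.
Syllable 1 is /ju/; it ends in its nucleus with no coda, so it is open.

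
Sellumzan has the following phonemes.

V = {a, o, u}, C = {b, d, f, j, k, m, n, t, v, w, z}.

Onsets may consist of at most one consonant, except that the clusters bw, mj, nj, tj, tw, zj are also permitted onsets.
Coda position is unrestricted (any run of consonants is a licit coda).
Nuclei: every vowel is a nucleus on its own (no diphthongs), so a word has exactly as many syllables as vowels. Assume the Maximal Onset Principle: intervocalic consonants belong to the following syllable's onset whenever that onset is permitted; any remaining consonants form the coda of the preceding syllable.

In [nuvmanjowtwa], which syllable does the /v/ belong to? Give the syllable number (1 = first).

The vowels are u, a, o, a — 4 nuclei, so 4 syllables.
σ1/σ2 boundary: /vm/; trying suffixes from longest down, /m/ is the first permitted one, so coda /v/ | onset /m/.
σ2/σ3 boundary: /nj/ is a licit onset in full, so it all attaches to the next syllable.
σ3/σ4 boundary: /wtw/ splits as /w/ + /tw/ (/tw/ is the longest suffix that is a licit onset).
Syllabification: nuv.ma.njow.twa.
The /v/ is in the coda of syllable 1 (/nuv/).

1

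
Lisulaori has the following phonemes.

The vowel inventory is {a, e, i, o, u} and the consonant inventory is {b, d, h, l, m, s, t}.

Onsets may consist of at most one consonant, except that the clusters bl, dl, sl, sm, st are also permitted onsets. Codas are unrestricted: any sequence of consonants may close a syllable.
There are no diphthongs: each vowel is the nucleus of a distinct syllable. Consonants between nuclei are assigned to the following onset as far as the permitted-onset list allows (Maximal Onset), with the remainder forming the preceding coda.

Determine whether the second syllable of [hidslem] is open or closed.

Nuclei (vowels): i, e → 2 syllables.
/i…e/ gap (V1→V2): cluster /dsl/ — the longest permitted-onset suffix is /sl/; onset = /sl/, preceding coda = /d/.
Putting it together: hid.slem.
Syllable 2 is /slem/ with coda /m/, so it is closed.

closed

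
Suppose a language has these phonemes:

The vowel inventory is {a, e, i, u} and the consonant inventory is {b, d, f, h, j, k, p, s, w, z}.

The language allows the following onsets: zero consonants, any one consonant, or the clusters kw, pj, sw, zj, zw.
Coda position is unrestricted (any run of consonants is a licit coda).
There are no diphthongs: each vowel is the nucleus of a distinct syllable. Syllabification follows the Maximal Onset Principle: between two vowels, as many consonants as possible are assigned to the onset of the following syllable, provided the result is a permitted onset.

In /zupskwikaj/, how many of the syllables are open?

1

Nuclei (vowels): u, i, a → 3 syllables.
σ1/σ2 boundary: cluster /pskw/ — the longest permitted-onset suffix is /kw/; onset = /kw/, preceding coda = /ps/.
σ2/σ3 boundary: just /k/ — single C goes to the following onset.
Result: zups.kwi.kaj.
Classifying each syllable: /zups/ (closed), /kwi/ (open), /kaj/ (closed).
Open syllables: 1.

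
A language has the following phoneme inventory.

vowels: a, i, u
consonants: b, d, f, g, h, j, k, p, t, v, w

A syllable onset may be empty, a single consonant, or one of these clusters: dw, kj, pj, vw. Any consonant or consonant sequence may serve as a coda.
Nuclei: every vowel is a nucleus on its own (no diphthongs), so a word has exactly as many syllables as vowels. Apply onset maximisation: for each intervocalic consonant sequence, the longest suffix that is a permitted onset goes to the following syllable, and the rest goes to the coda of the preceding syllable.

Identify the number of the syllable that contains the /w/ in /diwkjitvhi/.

1

The vowels are i, i, i — 3 nuclei, so 3 syllables.
σ1/σ2 boundary: /wkj/ — longest licit onset from the right is /kj/, leaving /w/ as coda.
σ2/σ3 boundary: /tvh/ — longest licit onset from the right is /h/, leaving /tv/ as coda.
Result: diw.kjitv.hi.
The /w/ is in the coda of syllable 1 (/diw/).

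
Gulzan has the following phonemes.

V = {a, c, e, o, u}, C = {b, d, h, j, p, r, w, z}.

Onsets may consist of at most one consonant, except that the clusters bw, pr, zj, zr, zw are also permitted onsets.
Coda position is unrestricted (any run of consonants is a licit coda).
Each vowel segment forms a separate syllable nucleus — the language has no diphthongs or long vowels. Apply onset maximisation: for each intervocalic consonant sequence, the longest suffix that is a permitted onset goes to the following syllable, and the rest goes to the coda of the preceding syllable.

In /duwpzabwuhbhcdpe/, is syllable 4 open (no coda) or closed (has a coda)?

Vowels present: u, a, u, c, e; each is a nucleus, giving 5 syllables.
Between /u/ (V1) and /a/ (V2): /wpz/ — longest licit onset from the right is /z/, leaving /wp/ as coda.
Between /a/ (V2) and /u/ (V3): /bw/ is a licit onset in full, so it all attaches to the next syllable.
Between /u/ (V3) and /c/ (V4): /hbh/ splits as /hb/ + /h/ (/h/ is the longest suffix that is a licit onset).
Between /c/ (V4) and /e/ (V5): /dp/; trying suffixes from longest down, /p/ is the first permitted one, so coda /d/ | onset /p/.
So the parse is duwp.za.bwuhb.hcd.pe.
Syllable 4 is /hcd/ with coda /d/, so it is closed.

closed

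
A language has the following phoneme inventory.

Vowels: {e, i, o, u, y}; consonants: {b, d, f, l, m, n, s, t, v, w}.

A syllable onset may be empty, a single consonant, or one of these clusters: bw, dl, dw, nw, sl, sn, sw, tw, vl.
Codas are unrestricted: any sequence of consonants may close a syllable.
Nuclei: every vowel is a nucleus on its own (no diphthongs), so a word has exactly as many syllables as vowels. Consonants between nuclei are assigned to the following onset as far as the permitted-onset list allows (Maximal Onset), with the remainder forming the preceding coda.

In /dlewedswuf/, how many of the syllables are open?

Nuclei (vowels): e, e, u → 3 syllables.
V1 /e/ – V2 /e/: just /w/ — single C goes to the following onset.
V2 /e/ – V3 /u/: /dsw/ splits as /d/ + /sw/ (/sw/ is the longest suffix that is a licit onset).
So the parse is dle.wed.swuf.
Classifying each syllable: /dle/ (open), /wed/ (closed), /swuf/ (closed).
Open syllables: 1.

1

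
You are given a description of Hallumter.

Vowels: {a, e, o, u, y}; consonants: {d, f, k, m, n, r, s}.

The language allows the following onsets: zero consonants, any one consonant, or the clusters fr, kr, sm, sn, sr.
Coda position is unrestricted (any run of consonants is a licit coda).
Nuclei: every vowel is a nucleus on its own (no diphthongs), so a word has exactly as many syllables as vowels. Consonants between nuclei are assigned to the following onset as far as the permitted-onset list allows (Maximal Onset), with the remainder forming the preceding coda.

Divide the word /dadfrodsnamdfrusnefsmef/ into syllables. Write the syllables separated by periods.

Vowels present: a, o, a, u, e, e; each is a nucleus, giving 6 syllables.
Between /a/ (V1) and /o/ (V2): cluster /dfr/ — the longest permitted-onset suffix is /fr/; onset = /fr/, preceding coda = /d/.
Between /o/ (V2) and /a/ (V3): /dsn/ splits as /d/ + /sn/ (/sn/ is the longest suffix that is a licit onset).
Between /a/ (V3) and /u/ (V4): /mdfr/ splits as /md/ + /fr/ (/fr/ is the longest suffix that is a licit onset).
Between /u/ (V4) and /e/ (V5): cluster /sn/ — /sn/ is itself a permitted onset, so the whole cluster goes right; preceding coda = ∅.
Between /e/ (V5) and /e/ (V6): cluster /fsm/ — the longest permitted-onset suffix is /sm/; onset = /sm/, preceding coda = /f/.

dad.frod.snamd.fru.snef.smef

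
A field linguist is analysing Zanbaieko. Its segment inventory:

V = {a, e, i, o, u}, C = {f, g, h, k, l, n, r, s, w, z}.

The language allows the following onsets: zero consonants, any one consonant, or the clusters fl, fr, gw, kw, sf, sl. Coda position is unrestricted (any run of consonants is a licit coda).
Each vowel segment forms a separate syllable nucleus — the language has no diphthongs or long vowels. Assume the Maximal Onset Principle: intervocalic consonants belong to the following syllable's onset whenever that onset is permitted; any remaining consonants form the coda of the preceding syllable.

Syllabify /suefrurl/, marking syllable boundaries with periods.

su.e.frurl

The vowels are u, e, u — 3 nuclei, so 3 syllables.
/u…e/ gap (V1→V2): nothing intervenes; syllable break is V.V.
/e…u/ gap (V2→V3): cluster /fr/ — /fr/ is itself a permitted onset, so the whole cluster goes right; preceding coda = ∅.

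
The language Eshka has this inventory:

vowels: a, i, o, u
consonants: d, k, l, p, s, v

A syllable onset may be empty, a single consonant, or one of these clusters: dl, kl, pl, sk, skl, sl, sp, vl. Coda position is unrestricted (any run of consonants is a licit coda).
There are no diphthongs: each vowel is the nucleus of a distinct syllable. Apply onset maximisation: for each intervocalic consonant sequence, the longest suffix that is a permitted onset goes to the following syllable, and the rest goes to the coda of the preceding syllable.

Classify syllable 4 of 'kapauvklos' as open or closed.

The vowels are a, a, u, o — 4 nuclei, so 4 syllables.
σ1/σ2 boundary: /p/ is a single consonant, so it becomes the next onset.
σ2/σ3 boundary: hiatus — the boundary sits between the two vowels.
σ3/σ4 boundary: /vkl/ — longest licit onset from the right is /kl/, leaving /v/ as coda.
Result: ka.pa.uv.klos.
Syllable 4 is /klos/ with coda /s/, so it is closed.

closed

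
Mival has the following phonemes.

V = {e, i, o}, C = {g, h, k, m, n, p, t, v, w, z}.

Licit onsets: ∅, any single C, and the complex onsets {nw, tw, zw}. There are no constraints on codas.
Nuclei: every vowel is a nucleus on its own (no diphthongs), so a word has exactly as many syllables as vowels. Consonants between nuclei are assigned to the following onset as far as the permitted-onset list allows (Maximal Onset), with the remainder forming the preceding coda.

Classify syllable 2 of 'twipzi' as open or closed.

The vowels are i, i — 2 nuclei, so 2 syllables.
/i…i/ gap (V1→V2): /pz/ splits as /p/ + /z/ (/z/ is the longest suffix that is a licit onset).
Result: twip.zi.
Syllable 2 is /zi/; it ends in its nucleus with no coda, so it is open.

open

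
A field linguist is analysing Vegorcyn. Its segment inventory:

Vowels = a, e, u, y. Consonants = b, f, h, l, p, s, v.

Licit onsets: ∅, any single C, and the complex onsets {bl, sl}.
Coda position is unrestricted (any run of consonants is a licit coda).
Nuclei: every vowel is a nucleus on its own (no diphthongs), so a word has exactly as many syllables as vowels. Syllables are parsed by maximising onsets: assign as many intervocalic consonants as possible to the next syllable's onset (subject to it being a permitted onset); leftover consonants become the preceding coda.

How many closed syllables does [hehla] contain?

1

Vowels present: e, a; each is a nucleus, giving 2 syllables.
/e…a/ gap (V1→V2): cluster /hl/ — the longest permitted-onset suffix is /l/; onset = /l/, preceding coda = /h/.
Putting it together: heh.la.
Classifying each syllable: /heh/ (closed), /la/ (open).
Closed syllables: 1.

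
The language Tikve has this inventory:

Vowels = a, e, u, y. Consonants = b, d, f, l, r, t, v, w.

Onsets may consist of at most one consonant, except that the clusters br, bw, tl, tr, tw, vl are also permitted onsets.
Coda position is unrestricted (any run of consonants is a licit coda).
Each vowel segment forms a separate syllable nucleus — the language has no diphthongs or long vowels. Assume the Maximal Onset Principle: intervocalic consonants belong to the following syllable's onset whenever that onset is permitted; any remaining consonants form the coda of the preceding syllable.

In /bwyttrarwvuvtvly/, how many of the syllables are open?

The vowels are y, a, u, y — 4 nuclei, so 4 syllables.
V1 /y/ – V2 /a/: cluster /ttr/ — the longest permitted-onset suffix is /tr/; onset = /tr/, preceding coda = /t/.
V2 /a/ – V3 /u/: /rwv/ splits as /rw/ + /v/ (/v/ is the longest suffix that is a licit onset).
V3 /u/ – V4 /y/: /vtvl/; trying suffixes from longest down, /vl/ is the first permitted one, so coda /vt/ | onset /vl/.
Syllabification: bwyt.trarw.vuvt.vly.
Classifying each syllable: /bwyt/ (closed), /trarw/ (closed), /vuvt/ (closed), /vly/ (open).
Open syllables: 1.

1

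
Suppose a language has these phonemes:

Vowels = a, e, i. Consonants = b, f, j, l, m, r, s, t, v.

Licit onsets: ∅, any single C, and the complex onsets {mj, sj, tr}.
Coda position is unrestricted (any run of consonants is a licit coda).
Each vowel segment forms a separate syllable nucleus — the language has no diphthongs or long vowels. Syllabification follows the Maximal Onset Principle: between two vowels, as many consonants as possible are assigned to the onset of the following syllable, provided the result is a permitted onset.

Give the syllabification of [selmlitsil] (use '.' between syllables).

The vowels are e, i, i — 3 nuclei, so 3 syllables.
V1 /e/ – V2 /i/: /lml/ splits as /lm/ + /l/ (/l/ is the longest suffix that is a licit onset).
V2 /i/ – V3 /i/: /ts/ — longest licit onset from the right is /s/, leaving /t/ as coda.

selm.lit.sil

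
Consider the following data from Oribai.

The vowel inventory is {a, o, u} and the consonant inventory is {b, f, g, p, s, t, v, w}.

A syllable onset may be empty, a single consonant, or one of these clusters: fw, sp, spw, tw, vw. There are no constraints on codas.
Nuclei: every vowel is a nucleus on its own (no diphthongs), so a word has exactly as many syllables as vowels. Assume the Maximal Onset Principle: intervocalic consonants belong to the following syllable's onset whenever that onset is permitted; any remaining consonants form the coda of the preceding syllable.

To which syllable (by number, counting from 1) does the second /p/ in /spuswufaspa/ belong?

Nuclei (vowels): u, u, a, a → 4 syllables.
Between /u/ (V1) and /u/ (V2): cluster /sw/ — the longest permitted-onset suffix is /w/; onset = /w/, preceding coda = /s/.
Between /u/ (V2) and /a/ (V3): /f/ is a single consonant, so it becomes the next onset.
Between /a/ (V3) and /a/ (V4): /sp/ — entire cluster is a permitted onset → onset /sp/, coda ∅.
Putting it together: spus.wu.fa.spa.
The second /p/ is in the onset of syllable 4 (/spa/).

4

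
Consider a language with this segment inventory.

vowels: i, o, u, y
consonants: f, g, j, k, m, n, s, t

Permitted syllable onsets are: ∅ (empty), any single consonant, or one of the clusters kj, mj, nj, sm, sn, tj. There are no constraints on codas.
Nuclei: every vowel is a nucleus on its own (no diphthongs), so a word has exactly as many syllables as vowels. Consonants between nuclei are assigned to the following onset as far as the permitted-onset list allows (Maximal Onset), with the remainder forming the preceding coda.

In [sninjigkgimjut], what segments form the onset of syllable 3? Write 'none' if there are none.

g

The vowels are i, i, i, u — 4 nuclei, so 4 syllables.
/i…i/ gap (V1→V2): /nj/ — entire cluster is a permitted onset → onset /nj/, coda ∅.
/i…i/ gap (V2→V3): /gkg/; trying suffixes from longest down, /g/ is the first permitted one, so coda /gk/ | onset /g/.
/i…u/ gap (V3→V4): /mj/ — entire cluster is a permitted onset → onset /mj/, coda ∅.
So the parse is sni.njigk.gi.mjut.
Syllable 3 is /gi/: onset /g/, nucleus /i/, coda ∅.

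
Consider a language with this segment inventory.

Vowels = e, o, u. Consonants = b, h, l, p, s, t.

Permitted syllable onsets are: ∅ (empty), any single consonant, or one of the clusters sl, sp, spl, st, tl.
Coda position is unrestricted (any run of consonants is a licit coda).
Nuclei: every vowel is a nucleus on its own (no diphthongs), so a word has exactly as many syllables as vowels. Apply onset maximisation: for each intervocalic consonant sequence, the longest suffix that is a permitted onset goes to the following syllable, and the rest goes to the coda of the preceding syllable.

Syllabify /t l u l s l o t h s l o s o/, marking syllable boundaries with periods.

Nuclei (vowels): u, o, o, o → 4 syllables.
/u…o/ gap (V1→V2): /lsl/; trying suffixes from longest down, /sl/ is the first permitted one, so coda /l/ | onset /sl/.
/o…o/ gap (V2→V3): /thsl/ splits as /th/ + /sl/ (/sl/ is the longest suffix that is a licit onset).
/o…o/ gap (V3→V4): /s/ is a single consonant, so it becomes the next onset.

tlul.sloth.slo.so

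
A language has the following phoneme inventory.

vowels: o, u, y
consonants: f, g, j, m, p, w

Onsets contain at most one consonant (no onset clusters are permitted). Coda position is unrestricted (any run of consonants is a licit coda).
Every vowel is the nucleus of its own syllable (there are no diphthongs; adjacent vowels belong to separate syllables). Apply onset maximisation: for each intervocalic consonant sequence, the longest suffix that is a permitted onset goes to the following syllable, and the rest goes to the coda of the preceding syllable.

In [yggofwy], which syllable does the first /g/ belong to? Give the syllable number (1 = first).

1

The vowels are y, o, y — 3 nuclei, so 3 syllables.
/y…o/ gap (V1→V2): cluster /gg/ — the longest permitted-onset suffix is /g/; onset = /g/, preceding coda = /g/.
/o…y/ gap (V2→V3): /fw/ — longest licit onset from the right is /w/, leaving /f/ as coda.
Putting it together: yg.gof.wy.
The first /g/ is in the coda of syllable 1 (/yg/).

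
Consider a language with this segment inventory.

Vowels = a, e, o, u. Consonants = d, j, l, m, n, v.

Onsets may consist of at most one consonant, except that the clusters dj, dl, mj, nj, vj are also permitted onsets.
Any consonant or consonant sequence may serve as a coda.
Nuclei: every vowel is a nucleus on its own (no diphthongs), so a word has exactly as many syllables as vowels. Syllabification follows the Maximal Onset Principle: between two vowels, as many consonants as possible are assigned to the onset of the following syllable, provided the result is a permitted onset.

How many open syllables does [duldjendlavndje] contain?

Nuclei (vowels): u, e, a, e → 4 syllables.
σ1/σ2 boundary: cluster /ldj/ — the longest permitted-onset suffix is /dj/; onset = /dj/, preceding coda = /l/.
σ2/σ3 boundary: cluster /ndl/ — the longest permitted-onset suffix is /dl/; onset = /dl/, preceding coda = /n/.
σ3/σ4 boundary: /vndj/; trying suffixes from longest down, /dj/ is the first permitted one, so coda /vn/ | onset /dj/.
So the parse is dul.djen.dlavn.dje.
Classifying each syllable: /dul/ (closed), /djen/ (closed), /dlavn/ (closed), /dje/ (open).
Open syllables: 1.

1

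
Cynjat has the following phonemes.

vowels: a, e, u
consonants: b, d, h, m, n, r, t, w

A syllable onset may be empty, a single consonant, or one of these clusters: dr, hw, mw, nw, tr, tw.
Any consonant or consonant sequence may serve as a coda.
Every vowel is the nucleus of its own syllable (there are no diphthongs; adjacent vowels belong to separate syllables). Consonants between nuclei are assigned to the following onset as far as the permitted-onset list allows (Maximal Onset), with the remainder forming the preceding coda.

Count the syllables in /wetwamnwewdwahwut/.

5

Nuclei (vowels): e, a, e, a, u → 5 syllables.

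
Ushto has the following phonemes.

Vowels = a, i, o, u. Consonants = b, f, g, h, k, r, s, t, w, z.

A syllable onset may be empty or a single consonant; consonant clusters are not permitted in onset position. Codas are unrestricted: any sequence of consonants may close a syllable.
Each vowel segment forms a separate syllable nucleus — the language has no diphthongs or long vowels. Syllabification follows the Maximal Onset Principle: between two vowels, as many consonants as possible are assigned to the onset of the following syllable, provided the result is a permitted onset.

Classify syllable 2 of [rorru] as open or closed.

open

The vowels are o, u — 2 nuclei, so 2 syllables.
/o…u/ gap (V1→V2): cluster /rr/ — the longest permitted-onset suffix is /r/; onset = /r/, preceding coda = /r/.
Syllabification: ror.ru.
Syllable 2 is /ru/; it ends in its nucleus with no coda, so it is open.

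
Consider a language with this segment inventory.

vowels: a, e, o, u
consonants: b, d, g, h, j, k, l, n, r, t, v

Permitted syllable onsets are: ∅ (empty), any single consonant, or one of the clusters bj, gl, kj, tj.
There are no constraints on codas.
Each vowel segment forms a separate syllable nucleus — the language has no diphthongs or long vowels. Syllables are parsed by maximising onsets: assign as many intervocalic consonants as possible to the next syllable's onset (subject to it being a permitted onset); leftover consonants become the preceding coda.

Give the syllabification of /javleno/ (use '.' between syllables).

The vowels are a, e, o — 3 nuclei, so 3 syllables.
σ1/σ2 boundary: /vl/; trying suffixes from longest down, /l/ is the first permitted one, so coda /v/ | onset /l/.
σ2/σ3 boundary: /n/ is a single consonant, so it becomes the next onset.

jav.le.no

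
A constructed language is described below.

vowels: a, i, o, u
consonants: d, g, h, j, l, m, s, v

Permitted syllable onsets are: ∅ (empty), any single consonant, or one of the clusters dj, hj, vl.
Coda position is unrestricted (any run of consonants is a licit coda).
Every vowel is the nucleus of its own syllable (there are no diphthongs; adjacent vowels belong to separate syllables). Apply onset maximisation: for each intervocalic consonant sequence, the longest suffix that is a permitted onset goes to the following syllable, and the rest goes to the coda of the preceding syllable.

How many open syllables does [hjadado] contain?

3

Nuclei (vowels): a, a, o → 3 syllables.
Between /a/ (V1) and /a/ (V2): /d/ is a single consonant, so it becomes the next onset.
Between /a/ (V2) and /o/ (V3): /d/ → onset of the next syllable (single consonants are always licit onsets).
Syllabification: hja.da.do.
Classifying each syllable: /hja/ (open), /da/ (open), /do/ (open).
Open syllables: 3.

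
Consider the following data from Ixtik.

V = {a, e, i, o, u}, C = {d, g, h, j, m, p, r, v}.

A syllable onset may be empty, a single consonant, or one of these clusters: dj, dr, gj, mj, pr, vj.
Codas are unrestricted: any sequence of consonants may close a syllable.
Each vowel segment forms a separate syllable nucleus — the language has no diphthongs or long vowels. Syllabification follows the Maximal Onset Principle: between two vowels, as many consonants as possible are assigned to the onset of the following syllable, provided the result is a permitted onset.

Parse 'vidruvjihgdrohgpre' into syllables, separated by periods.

vi.dru.vjihg.drohg.pre

The vowels are i, u, i, o, e — 5 nuclei, so 5 syllables.
/i…u/ gap (V1→V2): /dr/ is a licit onset in full, so it all attaches to the next syllable.
/u…i/ gap (V2→V3): /vj/ is a licit onset in full, so it all attaches to the next syllable.
/i…o/ gap (V3→V4): /hgdr/ splits as /hg/ + /dr/ (/dr/ is the longest suffix that is a licit onset).
/o…e/ gap (V4→V5): /hgpr/ — longest licit onset from the right is /pr/, leaving /hg/ as coda.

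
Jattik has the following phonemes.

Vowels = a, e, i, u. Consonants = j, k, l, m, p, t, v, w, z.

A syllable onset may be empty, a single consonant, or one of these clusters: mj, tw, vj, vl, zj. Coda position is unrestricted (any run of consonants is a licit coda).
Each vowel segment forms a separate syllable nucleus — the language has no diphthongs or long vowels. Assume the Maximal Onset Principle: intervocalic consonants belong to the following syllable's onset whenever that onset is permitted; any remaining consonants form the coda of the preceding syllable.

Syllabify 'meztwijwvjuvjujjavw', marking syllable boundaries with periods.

mez.twijw.vju.vjuj.javw

Vowels present: e, i, u, u, a; each is a nucleus, giving 5 syllables.
/e…i/ gap (V1→V2): cluster /ztw/ — the longest permitted-onset suffix is /tw/; onset = /tw/, preceding coda = /z/.
/i…u/ gap (V2→V3): /jwvj/ — longest licit onset from the right is /vj/, leaving /jw/ as coda.
/u…u/ gap (V3→V4): cluster /vj/ — /vj/ is itself a permitted onset, so the whole cluster goes right; preceding coda = ∅.
/u…a/ gap (V4→V5): /jj/ — longest licit onset from the right is /j/, leaving /j/ as coda.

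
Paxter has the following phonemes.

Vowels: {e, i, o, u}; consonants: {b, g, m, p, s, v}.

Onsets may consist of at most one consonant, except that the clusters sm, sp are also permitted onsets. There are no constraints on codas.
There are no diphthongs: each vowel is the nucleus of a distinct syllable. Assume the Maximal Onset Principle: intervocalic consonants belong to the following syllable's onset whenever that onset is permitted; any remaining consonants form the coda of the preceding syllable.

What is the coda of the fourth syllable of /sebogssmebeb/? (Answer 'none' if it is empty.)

b

Nuclei (vowels): e, o, e, e → 4 syllables.
σ1/σ2 boundary: /b/ → onset of the next syllable (single consonants are always licit onsets).
σ2/σ3 boundary: /gssm/; trying suffixes from longest down, /sm/ is the first permitted one, so coda /gs/ | onset /sm/.
σ3/σ4 boundary: /b/ is a single consonant, so it becomes the next onset.
Syllabification: se.bogs.sme.beb.
Syllable 4 is /beb/: onset /b/, nucleus /e/, coda /b/.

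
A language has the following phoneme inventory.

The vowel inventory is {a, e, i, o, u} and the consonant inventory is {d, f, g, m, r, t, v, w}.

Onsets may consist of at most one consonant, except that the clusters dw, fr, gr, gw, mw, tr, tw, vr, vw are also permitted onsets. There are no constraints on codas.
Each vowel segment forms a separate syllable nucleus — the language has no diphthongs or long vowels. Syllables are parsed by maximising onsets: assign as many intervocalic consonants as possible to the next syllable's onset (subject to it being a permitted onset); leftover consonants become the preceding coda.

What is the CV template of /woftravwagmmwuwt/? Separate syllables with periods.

CVC.CCV.CCVCC.CCVCC

Nuclei (vowels): o, a, a, u → 4 syllables.
/o…a/ gap (V1→V2): /ftr/ splits as /f/ + /tr/ (/tr/ is the longest suffix that is a licit onset).
/a…a/ gap (V2→V3): /vw/ — entire cluster is a permitted onset → onset /vw/, coda ∅.
/a…u/ gap (V3→V4): /gmmw/ splits as /gm/ + /mw/ (/mw/ is the longest suffix that is a licit onset).
Putting it together: wof.tra.vwagm.mwuwt.
Mapping each syllable to C/V: /wof/ → CVC, /tra/ → CCV, /vwagm/ → CCVCC, /mwuwt/ → CCVCC.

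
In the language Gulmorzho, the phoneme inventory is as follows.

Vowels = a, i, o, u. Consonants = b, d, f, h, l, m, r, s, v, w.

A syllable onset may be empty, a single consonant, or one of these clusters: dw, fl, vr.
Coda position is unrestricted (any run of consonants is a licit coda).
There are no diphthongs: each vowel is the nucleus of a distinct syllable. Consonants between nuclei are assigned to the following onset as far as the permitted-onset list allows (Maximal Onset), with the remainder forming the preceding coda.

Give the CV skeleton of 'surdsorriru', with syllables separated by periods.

CVCC.CVC.CV.CV

Vowels present: u, o, i, u; each is a nucleus, giving 4 syllables.
/u…o/ gap (V1→V2): /rds/ splits as /rd/ + /s/ (/s/ is the longest suffix that is a licit onset).
/o…i/ gap (V2→V3): /rr/; trying suffixes from longest down, /r/ is the first permitted one, so coda /r/ | onset /r/.
/i…u/ gap (V3→V4): just /r/ — single C goes to the following onset.
Syllabification: surd.sor.ri.ru.
Mapping each syllable to C/V: /surd/ → CVCC, /sor/ → CVC, /ri/ → CV, /ru/ → CV.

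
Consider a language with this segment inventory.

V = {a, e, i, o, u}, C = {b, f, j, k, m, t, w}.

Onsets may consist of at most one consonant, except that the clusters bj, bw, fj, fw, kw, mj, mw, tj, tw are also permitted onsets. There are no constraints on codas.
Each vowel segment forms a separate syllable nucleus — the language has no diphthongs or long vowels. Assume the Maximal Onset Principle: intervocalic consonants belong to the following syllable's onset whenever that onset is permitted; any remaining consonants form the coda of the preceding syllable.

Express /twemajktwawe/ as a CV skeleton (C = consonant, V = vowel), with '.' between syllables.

The vowels are e, a, a, e — 4 nuclei, so 4 syllables.
/e…a/ gap (V1→V2): /m/ is a single consonant, so it becomes the next onset.
/a…a/ gap (V2→V3): /jktw/; trying suffixes from longest down, /tw/ is the first permitted one, so coda /jk/ | onset /tw/.
/a…e/ gap (V3→V4): /w/ is a single consonant, so it becomes the next onset.
So the parse is twe.majk.twa.we.
Mapping each syllable to C/V: /twe/ → CCV, /majk/ → CVCC, /twa/ → CCV, /we/ → CV.

CCV.CVCC.CCV.CV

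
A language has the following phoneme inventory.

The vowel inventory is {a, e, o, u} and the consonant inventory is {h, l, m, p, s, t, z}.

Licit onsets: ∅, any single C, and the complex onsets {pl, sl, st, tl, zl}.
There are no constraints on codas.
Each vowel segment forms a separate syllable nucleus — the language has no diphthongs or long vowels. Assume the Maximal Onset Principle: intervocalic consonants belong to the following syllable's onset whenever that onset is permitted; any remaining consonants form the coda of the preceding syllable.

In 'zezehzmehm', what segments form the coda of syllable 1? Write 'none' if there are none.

none

Vowels present: e, e, e; each is a nucleus, giving 3 syllables.
V1 /e/ – V2 /e/: just /z/ — single C goes to the following onset.
V2 /e/ – V3 /e/: cluster /hzm/ — the longest permitted-onset suffix is /m/; onset = /m/, preceding coda = /hz/.
Syllabification: ze.zehz.mehm.
Syllable 1 is /ze/: onset /z/, nucleus /e/, coda ∅.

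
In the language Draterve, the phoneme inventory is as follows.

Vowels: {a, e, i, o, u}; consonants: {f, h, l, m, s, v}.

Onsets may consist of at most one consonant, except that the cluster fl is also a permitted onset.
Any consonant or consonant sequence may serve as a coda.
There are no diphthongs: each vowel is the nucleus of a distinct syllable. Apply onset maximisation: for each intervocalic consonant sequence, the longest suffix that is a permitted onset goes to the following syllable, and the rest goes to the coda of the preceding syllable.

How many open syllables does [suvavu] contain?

Vowels present: u, a, u; each is a nucleus, giving 3 syllables.
V1 /u/ – V2 /a/: just /v/ — single C goes to the following onset.
V2 /a/ – V3 /u/: just /v/ — single C goes to the following onset.
Syllabification: su.va.vu.
Classifying each syllable: /su/ (open), /va/ (open), /vu/ (open).
Open syllables: 3.

3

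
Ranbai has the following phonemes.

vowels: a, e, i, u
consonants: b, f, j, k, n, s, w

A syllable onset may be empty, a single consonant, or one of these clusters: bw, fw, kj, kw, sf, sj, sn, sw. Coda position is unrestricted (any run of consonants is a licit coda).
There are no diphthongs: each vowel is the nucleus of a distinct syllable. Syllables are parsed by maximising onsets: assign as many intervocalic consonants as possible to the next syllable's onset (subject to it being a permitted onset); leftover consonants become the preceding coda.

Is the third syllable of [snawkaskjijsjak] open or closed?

Nuclei (vowels): a, a, i, a → 4 syllables.
σ1/σ2 boundary: /wk/; trying suffixes from longest down, /k/ is the first permitted one, so coda /w/ | onset /k/.
σ2/σ3 boundary: /skj/ — longest licit onset from the right is /kj/, leaving /s/ as coda.
σ3/σ4 boundary: /jsj/; trying suffixes from longest down, /sj/ is the first permitted one, so coda /j/ | onset /sj/.
Syllabification: snaw.kas.kjij.sjak.
Syllable 3 is /kjij/ with coda /j/, so it is closed.

closed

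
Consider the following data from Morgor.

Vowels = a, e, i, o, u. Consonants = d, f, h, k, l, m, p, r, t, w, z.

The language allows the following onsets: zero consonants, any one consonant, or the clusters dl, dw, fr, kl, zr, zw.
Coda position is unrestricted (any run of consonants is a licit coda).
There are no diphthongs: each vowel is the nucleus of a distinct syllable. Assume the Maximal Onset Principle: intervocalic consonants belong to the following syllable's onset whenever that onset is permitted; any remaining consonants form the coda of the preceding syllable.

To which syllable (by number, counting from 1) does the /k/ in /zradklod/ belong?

2

The vowels are a, o — 2 nuclei, so 2 syllables.
/a…o/ gap (V1→V2): /dkl/; trying suffixes from longest down, /kl/ is the first permitted one, so coda /d/ | onset /kl/.
Syllabification: zrad.klod.
The /k/ is in the onset of syllable 2 (/klod/).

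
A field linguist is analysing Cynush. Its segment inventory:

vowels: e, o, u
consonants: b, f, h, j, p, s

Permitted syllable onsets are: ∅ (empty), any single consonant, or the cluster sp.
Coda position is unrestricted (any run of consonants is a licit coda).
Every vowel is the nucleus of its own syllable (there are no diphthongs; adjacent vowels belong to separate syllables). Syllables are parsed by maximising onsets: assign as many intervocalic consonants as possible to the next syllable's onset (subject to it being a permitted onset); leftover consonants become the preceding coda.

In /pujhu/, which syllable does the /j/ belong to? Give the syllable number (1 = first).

1

Nuclei (vowels): u, u → 2 syllables.
/u…u/ gap (V1→V2): cluster /jh/ — the longest permitted-onset suffix is /h/; onset = /h/, preceding coda = /j/.
Syllabification: puj.hu.
The /j/ is in the coda of syllable 1 (/puj/).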